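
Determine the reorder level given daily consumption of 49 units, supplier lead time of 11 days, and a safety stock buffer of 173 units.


Formula: ROP = (Daily Demand * Lead Time) + Safety Stock
Demand during lead time = 49 * 11 = 539 units
ROP = 539 + 173 = 712 units

712 units


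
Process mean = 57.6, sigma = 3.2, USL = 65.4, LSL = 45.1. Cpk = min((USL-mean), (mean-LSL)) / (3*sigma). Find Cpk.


Cpu = (65.4 - 57.6) / (3 * 3.2) = 0.81
Cpl = (57.6 - 45.1) / (3 * 3.2) = 1.3
Cpk = min(0.81, 1.3) = 0.81

0.81


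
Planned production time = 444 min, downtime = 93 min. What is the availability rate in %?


Formula: Availability = (Planned Time - Downtime) / Planned Time * 100
Uptime = 444 - 93 = 351 min
Availability = 351 / 444 * 100 = 79.1%

79.1%


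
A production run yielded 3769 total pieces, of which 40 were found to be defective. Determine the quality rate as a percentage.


Formula: Quality Rate = Good Pieces / Total Pieces * 100
Good pieces = 3769 - 40 = 3729
QR = 3729 / 3769 * 100 = 98.9%

98.9%


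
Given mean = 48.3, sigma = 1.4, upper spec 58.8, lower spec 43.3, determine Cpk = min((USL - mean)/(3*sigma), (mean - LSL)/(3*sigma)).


Cpu = (58.8 - 48.3) / (3 * 1.4) = 2.5
Cpl = (48.3 - 43.3) / (3 * 1.4) = 1.19
Cpk = min(2.5, 1.19) = 1.19

1.19


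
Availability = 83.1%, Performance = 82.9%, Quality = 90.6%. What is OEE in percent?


Formula: OEE = Availability * Performance * Quality / 10000
A * P = 83.1% * 82.9% / 100 = 68.89%
OEE = 68.89% * 90.6% / 100 = 62.4%

62.4%


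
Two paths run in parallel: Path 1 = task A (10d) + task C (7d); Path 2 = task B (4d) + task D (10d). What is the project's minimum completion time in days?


Path 1 = 10 + 7 = 17 days
Path 2 = 4 + 10 = 14 days
Duration = max(17, 14) = 17 days

17 days


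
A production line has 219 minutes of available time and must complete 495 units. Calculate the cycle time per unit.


Formula: CT = Available Time / Number of Units
CT = 219 min / 495 units
CT = 0.44 min/unit

0.44 min/unit


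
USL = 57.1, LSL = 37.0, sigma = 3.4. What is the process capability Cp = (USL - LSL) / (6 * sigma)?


Cp = (57.1 - 37.0) / (6 * 3.4)

0.99


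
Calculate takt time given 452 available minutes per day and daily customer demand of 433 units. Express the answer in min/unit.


Formula: Takt Time = Available Production Time / Customer Demand
Takt = 452 min/day / 433 units/day
Takt = 1.04 min/unit

1.04 min/unit


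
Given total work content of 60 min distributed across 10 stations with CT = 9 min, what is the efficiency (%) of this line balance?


Formula: Efficiency = Sum of Task Times / (N_stations * CT) * 100
Total station capacity = 10 stations * 9 min = 90 min
Efficiency = 60 / 90 * 100 = 66.7%

66.7%


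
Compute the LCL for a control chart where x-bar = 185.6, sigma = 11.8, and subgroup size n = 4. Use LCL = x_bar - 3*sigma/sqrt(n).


LCL = 185.6 - 3 * 11.8 / sqrt(4)

167.9


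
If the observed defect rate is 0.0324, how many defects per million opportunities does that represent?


DPMO = defect_rate * 1000000 = 0.0324 * 1000000

32400


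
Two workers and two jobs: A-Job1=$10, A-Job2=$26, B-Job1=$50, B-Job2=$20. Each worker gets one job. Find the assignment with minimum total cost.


Option 1: A->1 + B->2 = $10 + $20 = $30
Option 2: A->2 + B->1 = $26 + $50 = $76
Min cost = min($30, $76) = $30

$30


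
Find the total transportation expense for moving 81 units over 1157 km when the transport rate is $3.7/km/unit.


TC = dist * cost * units = 1157 * 3.7 * 81 = $346752.90

$346752.90


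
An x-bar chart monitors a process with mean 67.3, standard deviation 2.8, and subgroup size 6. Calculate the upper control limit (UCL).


UCL = 67.3 + 3 * 2.8 / sqrt(6)

70.73


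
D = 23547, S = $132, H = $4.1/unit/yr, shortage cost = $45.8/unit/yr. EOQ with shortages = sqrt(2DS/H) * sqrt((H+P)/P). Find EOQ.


Formula: EOQ* = sqrt(2DS/H) * sqrt((H+P)/P)
Base EOQ = sqrt(2*23547*132/4.1) = 1231.34 units
Correction = sqrt((4.1+45.8)/45.8) = 1.0438
EOQ* = 1231.34 * 1.0438 = 1285.3 units

1285.3 units


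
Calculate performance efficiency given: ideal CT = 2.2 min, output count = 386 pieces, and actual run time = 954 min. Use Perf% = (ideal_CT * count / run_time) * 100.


Formula: Performance = (Ideal CT * Total Count) / Run Time * 100
Ideal output time = 2.2 * 386 = 849.2 min
Performance = 849.2 / 954 * 100 = 89.0%

89.0%


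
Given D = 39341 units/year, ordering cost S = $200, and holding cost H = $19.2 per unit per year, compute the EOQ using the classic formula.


Formula: EOQ = sqrt(2 * D * S / H)
Numerator: 2 * 39341 * 200 = 15736400
2DS/H = 15736400 / 19.2 = 819604.2
EOQ = sqrt(819604.2) = 905.3 units

905.3 units


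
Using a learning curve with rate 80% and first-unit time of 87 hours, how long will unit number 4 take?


Formula: T_n = T_1 * (learning_rate)^(log2(n)) where learning_rate = rate/100
Doublings = log2(4) = 2
T_n = 87 * 0.8^2
T_n = 87 * 0.64 = 55.7 hours

55.7 hours


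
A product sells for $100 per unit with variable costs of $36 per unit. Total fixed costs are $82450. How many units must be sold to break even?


Formula: BEQ = Fixed Costs / (Price - Variable Cost)
Contribution margin = $100 - $36 = $64/unit
BEQ = ceil($82450 / $64/unit) = ceil(1288.28) = 1289 units

1289 units


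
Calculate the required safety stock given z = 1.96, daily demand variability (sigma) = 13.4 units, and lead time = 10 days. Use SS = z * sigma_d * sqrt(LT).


Formula: SS = z * sigma_d * sqrt(LT)
sqrt(LT) = sqrt(10) = 3.1623
SS = 1.96 * 13.4 * 3.1623
SS = 83.1 units

83.1 units


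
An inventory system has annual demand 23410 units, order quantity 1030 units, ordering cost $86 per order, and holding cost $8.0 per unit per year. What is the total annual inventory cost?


TC = 23410/1030 * 86 + 1030/2 * 8.0

$6074.62


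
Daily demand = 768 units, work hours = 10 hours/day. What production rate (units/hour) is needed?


Formula: Production Rate = Daily Demand / Available Hours
Rate = 768 units/day / 10 hours/day
Rate = 76.8 units/hour

76.8 units/hour


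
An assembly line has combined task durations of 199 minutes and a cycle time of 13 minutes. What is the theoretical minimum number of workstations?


Formula: N_min = ceil(Sum of Task Times / Cycle Time)
N_min = ceil(199 min / 13 min) = ceil(15.3077)
N_min = 16 stations

16


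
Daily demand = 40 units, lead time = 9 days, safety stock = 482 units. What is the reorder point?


Formula: ROP = (Daily Demand * Lead Time) + Safety Stock
Demand during lead time = 40 * 9 = 360 units
ROP = 360 + 482 = 842 units

842 units


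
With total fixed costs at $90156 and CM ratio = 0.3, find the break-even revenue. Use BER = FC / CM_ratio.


Formula: BER = Fixed Costs / Contribution Margin Ratio
BER = $90156 / 0.3
BER = $300520.00 (to the nearest cent)

$300520.00


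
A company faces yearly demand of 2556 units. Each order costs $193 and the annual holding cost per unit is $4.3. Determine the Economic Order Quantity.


Formula: EOQ = sqrt(2 * D * S / H)
Numerator: 2 * 2556 * 193 = 986616
2DS/H = 986616 / 4.3 = 229445.6
EOQ = sqrt(229445.6) = 479.0 units

479.0 units


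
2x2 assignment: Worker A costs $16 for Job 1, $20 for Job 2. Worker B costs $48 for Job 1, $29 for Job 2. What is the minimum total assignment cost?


Option 1: A->1 + B->2 = $16 + $29 = $45
Option 2: A->2 + B->1 = $20 + $48 = $68
Min cost = min($45, $68) = $45

$45


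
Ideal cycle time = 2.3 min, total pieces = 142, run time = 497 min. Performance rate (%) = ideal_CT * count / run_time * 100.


Formula: Performance = (Ideal CT * Total Count) / Run Time * 100
Ideal output time = 2.3 * 142 = 326.6 min
Performance = 326.6 / 497 * 100 = 65.7%

65.7%


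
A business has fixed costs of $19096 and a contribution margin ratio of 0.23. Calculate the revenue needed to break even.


Formula: BER = Fixed Costs / Contribution Margin Ratio
BER = $19096 / 0.23
BER = $83026.09 (to the nearest cent)

$83026.09


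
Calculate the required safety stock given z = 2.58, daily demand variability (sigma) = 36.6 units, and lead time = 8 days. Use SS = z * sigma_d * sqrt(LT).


Formula: SS = z * sigma_d * sqrt(LT)
sqrt(LT) = sqrt(8) = 2.8284
SS = 2.58 * 36.6 * 2.8284
SS = 267.1 units

267.1 units


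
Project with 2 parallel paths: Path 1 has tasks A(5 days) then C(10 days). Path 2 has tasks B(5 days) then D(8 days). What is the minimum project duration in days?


Path 1 = 5 + 10 = 15 days
Path 2 = 5 + 8 = 13 days
Duration = max(15, 13) = 15 days

15 days


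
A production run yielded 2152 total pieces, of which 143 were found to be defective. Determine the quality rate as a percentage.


Formula: Quality Rate = Good Pieces / Total Pieces * 100
Good pieces = 2152 - 143 = 2009
QR = 2009 / 2152 * 100 = 93.4%

93.4%


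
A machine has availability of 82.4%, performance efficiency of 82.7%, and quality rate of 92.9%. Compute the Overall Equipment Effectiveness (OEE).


Formula: OEE = Availability * Performance * Quality / 10000
A * P = 82.4% * 82.7% / 100 = 68.14%
OEE = 68.14% * 92.9% / 100 = 63.3%

63.3%


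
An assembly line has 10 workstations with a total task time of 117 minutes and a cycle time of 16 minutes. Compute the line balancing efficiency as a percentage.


Formula: Efficiency = Sum of Task Times / (N_stations * CT) * 100
Total station capacity = 10 stations * 16 min = 160 min
Efficiency = 117 / 160 * 100 = 73.1%

73.1%


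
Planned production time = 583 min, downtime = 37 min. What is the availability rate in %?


Formula: Availability = (Planned Time - Downtime) / Planned Time * 100
Uptime = 583 - 37 = 546 min
Availability = 546 / 583 * 100 = 93.7%

93.7%


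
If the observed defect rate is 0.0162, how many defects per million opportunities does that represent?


DPMO = defect_rate * 1000000 = 0.0162 * 1000000

16200


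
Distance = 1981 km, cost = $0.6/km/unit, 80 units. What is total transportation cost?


TC = dist * cost * units = 1981 * 0.6 * 80 = $95088.00

$95088.00


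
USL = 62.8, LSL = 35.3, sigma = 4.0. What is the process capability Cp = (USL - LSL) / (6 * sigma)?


Cp = (62.8 - 35.3) / (6 * 4.0)

1.15


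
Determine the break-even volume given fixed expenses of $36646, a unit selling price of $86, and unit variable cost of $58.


Formula: BEQ = Fixed Costs / (Price - Variable Cost)
Contribution margin = $86 - $58 = $28/unit
BEQ = ceil($36646 / $28/unit) = ceil(1308.79) = 1309 units

1309 units


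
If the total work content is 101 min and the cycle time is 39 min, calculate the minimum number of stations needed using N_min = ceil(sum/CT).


Formula: N_min = ceil(Sum of Task Times / Cycle Time)
N_min = ceil(101 min / 39 min) = ceil(2.5897)
N_min = 3 stations

3


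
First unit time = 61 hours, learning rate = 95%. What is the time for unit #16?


Formula: T_n = T_1 * (learning_rate)^(log2(n)) where learning_rate = rate/100
Doublings = log2(16) = 4
T_n = 61 * 0.95^4
T_n = 61 * 0.8145 = 49.7 hours

49.7 hours


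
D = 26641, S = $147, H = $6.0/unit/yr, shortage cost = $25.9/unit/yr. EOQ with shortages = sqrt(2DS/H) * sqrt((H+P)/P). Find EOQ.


Formula: EOQ* = sqrt(2DS/H) * sqrt((H+P)/P)
Base EOQ = sqrt(2*26641*147/6.0) = 1142.54 units
Correction = sqrt((6.0+25.9)/25.9) = 1.1098
EOQ* = 1142.54 * 1.1098 = 1268.0 units

1268.0 units


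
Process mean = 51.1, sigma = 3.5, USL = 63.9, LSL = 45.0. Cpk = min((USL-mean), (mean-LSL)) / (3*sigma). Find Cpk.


Cpu = (63.9 - 51.1) / (3 * 3.5) = 1.22
Cpl = (51.1 - 45.0) / (3 * 3.5) = 0.58
Cpk = min(1.22, 0.58) = 0.58

0.58


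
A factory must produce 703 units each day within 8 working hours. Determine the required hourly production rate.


Formula: Production Rate = Daily Demand / Available Hours
Rate = 703 units/day / 8 hours/day
Rate = 87.9 units/hour

87.9 units/hour


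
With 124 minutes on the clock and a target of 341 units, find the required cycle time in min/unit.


Formula: CT = Available Time / Number of Units
CT = 124 min / 341 units
CT = 0.36 min/unit

0.36 min/unit


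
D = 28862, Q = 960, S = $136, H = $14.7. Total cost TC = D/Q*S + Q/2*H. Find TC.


TC = 28862/960 * 136 + 960/2 * 14.7

$11144.78


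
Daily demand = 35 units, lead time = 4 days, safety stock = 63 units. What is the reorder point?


Formula: ROP = (Daily Demand * Lead Time) + Safety Stock
Demand during lead time = 35 * 4 = 140 units
ROP = 140 + 63 = 203 units

203 units


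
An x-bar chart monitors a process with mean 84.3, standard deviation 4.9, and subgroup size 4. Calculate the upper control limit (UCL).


UCL = 84.3 + 3 * 4.9 / sqrt(4)

91.65


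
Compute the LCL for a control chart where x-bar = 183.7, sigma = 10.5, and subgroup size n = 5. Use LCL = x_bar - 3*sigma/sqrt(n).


LCL = 183.7 - 3 * 10.5 / sqrt(5)

169.61


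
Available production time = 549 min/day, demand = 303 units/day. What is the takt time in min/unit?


Formula: Takt Time = Available Production Time / Customer Demand
Takt = 549 min/day / 303 units/day
Takt = 1.81 min/unit

1.81 min/unit


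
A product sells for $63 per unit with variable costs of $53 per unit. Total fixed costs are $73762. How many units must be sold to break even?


Formula: BEQ = Fixed Costs / (Price - Variable Cost)
Contribution margin = $63 - $53 = $10/unit
BEQ = ceil($73762 / $10/unit) = ceil(7376.2) = 7377 units

7377 units


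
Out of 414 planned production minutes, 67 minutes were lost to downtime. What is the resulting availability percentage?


Formula: Availability = (Planned Time - Downtime) / Planned Time * 100
Uptime = 414 - 67 = 347 min
Availability = 347 / 414 * 100 = 83.8%

83.8%


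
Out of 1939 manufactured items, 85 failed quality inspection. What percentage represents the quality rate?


Formula: Quality Rate = Good Pieces / Total Pieces * 100
Good pieces = 1939 - 85 = 1854
QR = 1854 / 1939 * 100 = 95.6%

95.6%


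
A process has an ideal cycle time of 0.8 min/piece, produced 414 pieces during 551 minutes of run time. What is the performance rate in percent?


Formula: Performance = (Ideal CT * Total Count) / Run Time * 100
Ideal output time = 0.8 * 414 = 331.2 min
Performance = 331.2 / 551 * 100 = 60.1%

60.1%


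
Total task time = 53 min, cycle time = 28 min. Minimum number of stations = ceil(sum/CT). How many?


Formula: N_min = ceil(Sum of Task Times / Cycle Time)
N_min = ceil(53 min / 28 min) = ceil(1.8929)
N_min = 2 stations

2


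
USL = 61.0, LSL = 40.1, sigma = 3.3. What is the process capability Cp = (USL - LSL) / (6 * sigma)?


Cp = (61.0 - 40.1) / (6 * 3.3)

1.06


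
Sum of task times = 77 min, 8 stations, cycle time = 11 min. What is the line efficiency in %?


Formula: Efficiency = Sum of Task Times / (N_stations * CT) * 100
Total station capacity = 8 stations * 11 min = 88 min
Efficiency = 77 / 88 * 100 = 87.5%

87.5%


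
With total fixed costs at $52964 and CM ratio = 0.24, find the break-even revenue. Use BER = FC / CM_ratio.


Formula: BER = Fixed Costs / Contribution Margin Ratio
BER = $52964 / 0.24
BER = $220683.33 (to the nearest cent)

$220683.33


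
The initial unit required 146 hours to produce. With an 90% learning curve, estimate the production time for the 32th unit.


Formula: T_n = T_1 * (learning_rate)^(log2(n)) where learning_rate = rate/100
Doublings = log2(32) = 5
T_n = 146 * 0.9^5
T_n = 146 * 0.5905 = 86.2 hours

86.2 hours


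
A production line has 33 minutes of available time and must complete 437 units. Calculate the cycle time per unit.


Formula: CT = Available Time / Number of Units
CT = 33 min / 437 units
CT = 0.08 min/unit

0.08 min/unit


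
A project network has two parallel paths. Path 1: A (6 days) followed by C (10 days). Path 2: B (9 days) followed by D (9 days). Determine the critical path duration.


Path 1 = 6 + 10 = 16 days
Path 2 = 9 + 9 = 18 days
Duration = max(16, 18) = 18 days

18 days


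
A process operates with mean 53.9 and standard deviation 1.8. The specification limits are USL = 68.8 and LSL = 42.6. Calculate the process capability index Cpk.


Cpu = (68.8 - 53.9) / (3 * 1.8) = 2.76
Cpl = (53.9 - 42.6) / (3 * 1.8) = 2.09
Cpk = min(2.76, 2.09) = 2.09

2.09


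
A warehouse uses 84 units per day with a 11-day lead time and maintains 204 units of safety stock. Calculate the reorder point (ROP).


Formula: ROP = (Daily Demand * Lead Time) + Safety Stock
Demand during lead time = 84 * 11 = 924 units
ROP = 924 + 204 = 1128 units

1128 units


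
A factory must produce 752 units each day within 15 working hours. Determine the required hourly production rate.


Formula: Production Rate = Daily Demand / Available Hours
Rate = 752 units/day / 15 hours/day
Rate = 50.1 units/hour

50.1 units/hour


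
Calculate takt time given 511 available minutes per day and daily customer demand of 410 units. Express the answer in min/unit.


Formula: Takt Time = Available Production Time / Customer Demand
Takt = 511 min/day / 410 units/day
Takt = 1.25 min/unit

1.25 min/unit


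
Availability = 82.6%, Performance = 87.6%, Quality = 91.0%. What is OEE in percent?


Formula: OEE = Availability * Performance * Quality / 10000
A * P = 82.6% * 87.6% / 100 = 72.36%
OEE = 72.36% * 91.0% / 100 = 65.8%

65.8%


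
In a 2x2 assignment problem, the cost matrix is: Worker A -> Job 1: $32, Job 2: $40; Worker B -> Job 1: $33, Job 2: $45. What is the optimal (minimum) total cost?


Option 1: A->1 + B->2 = $32 + $45 = $77
Option 2: A->2 + B->1 = $40 + $33 = $73
Min cost = min($77, $73) = $73

$73


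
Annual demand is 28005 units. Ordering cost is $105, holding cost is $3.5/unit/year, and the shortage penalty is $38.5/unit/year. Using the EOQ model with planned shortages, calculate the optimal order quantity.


Formula: EOQ* = sqrt(2DS/H) * sqrt((H+P)/P)
Base EOQ = sqrt(2*28005*105/3.5) = 1296.26 units
Correction = sqrt((3.5+38.5)/38.5) = 1.04447
EOQ* = 1296.26 * 1.04447 = 1353.9 units

1353.9 units


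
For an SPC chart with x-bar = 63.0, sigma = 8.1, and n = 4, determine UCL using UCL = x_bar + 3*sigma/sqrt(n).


UCL = 63.0 + 3 * 8.1 / sqrt(4)

75.15


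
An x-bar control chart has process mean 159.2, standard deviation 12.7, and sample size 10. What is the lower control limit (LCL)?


LCL = 159.2 - 3 * 12.7 / sqrt(10)

147.15


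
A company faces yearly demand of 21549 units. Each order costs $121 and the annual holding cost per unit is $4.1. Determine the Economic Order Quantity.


Formula: EOQ = sqrt(2 * D * S / H)
Numerator: 2 * 21549 * 121 = 5214858
2DS/H = 5214858 / 4.1 = 1271916.6
EOQ = sqrt(1271916.6) = 1127.8 units

1127.8 units


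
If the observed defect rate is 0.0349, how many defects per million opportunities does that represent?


DPMO = defect_rate * 1000000 = 0.0349 * 1000000

34900


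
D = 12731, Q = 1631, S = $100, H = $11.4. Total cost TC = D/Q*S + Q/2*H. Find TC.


TC = 12731/1631 * 100 + 1631/2 * 11.4

$10077.26


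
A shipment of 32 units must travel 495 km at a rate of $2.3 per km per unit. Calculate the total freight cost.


TC = dist * cost * units = 495 * 2.3 * 32 = $36432.00

$36432.00


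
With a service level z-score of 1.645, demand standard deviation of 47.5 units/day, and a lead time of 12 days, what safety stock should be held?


Formula: SS = z * sigma_d * sqrt(LT)
sqrt(LT) = sqrt(12) = 3.4641
SS = 1.645 * 47.5 * 3.4641
SS = 270.7 units

270.7 units


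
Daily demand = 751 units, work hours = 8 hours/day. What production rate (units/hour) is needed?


Formula: Production Rate = Daily Demand / Available Hours
Rate = 751 units/day / 8 hours/day
Rate = 93.9 units/hour

93.9 units/hour


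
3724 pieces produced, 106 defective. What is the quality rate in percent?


Formula: Quality Rate = Good Pieces / Total Pieces * 100
Good pieces = 3724 - 106 = 3618
QR = 3618 / 3724 * 100 = 97.2%

97.2%


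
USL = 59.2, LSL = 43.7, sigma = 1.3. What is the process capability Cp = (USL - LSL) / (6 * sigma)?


Cp = (59.2 - 43.7) / (6 * 1.3)

1.99


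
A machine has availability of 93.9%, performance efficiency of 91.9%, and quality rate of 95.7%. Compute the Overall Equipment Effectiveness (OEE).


Formula: OEE = Availability * Performance * Quality / 10000
A * P = 93.9% * 91.9% / 100 = 86.29%
OEE = 86.29% * 95.7% / 100 = 82.6%

82.6%


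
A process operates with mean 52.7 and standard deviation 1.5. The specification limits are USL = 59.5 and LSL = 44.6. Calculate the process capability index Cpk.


Cpu = (59.5 - 52.7) / (3 * 1.5) = 1.51
Cpl = (52.7 - 44.6) / (3 * 1.5) = 1.8
Cpk = min(1.51, 1.8) = 1.51

1.51


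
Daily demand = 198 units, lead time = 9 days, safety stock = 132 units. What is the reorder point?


Formula: ROP = (Daily Demand * Lead Time) + Safety Stock
Demand during lead time = 198 * 9 = 1782 units
ROP = 1782 + 132 = 1914 units

1914 units


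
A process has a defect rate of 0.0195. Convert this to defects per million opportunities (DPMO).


DPMO = defect_rate * 1000000 = 0.0195 * 1000000

19500


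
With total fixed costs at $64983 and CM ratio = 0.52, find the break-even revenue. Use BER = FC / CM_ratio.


Formula: BER = Fixed Costs / Contribution Margin Ratio
BER = $64983 / 0.52
BER = $124967.31 (to the nearest cent)

$124967.31


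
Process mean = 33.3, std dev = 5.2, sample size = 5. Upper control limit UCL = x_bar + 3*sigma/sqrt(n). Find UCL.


UCL = 33.3 + 3 * 5.2 / sqrt(5)

40.28


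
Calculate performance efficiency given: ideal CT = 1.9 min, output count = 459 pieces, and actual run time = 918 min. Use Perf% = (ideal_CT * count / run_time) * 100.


Formula: Performance = (Ideal CT * Total Count) / Run Time * 100
Ideal output time = 1.9 * 459 = 872.1 min
Performance = 872.1 / 918 * 100 = 95.0%

95.0%


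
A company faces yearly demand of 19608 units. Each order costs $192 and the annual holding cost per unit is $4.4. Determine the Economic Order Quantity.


Formula: EOQ = sqrt(2 * D * S / H)
Numerator: 2 * 19608 * 192 = 7529472
2DS/H = 7529472 / 4.4 = 1711243.6
EOQ = sqrt(1711243.6) = 1308.1 units

1308.1 units


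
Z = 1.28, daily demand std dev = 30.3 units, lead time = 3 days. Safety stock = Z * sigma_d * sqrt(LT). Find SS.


Formula: SS = z * sigma_d * sqrt(LT)
sqrt(LT) = sqrt(3) = 1.7321
SS = 1.28 * 30.3 * 1.7321
SS = 67.2 units

67.2 units


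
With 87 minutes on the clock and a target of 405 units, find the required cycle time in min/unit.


Formula: CT = Available Time / Number of Units
CT = 87 min / 405 units
CT = 0.21 min/unit

0.21 min/unit


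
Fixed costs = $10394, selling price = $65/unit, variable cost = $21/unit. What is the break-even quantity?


Formula: BEQ = Fixed Costs / (Price - Variable Cost)
Contribution margin = $65 - $21 = $44/unit
BEQ = ceil($10394 / $44/unit) = ceil(236.23) = 237 units

237 units


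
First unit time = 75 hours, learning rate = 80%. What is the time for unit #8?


Formula: T_n = T_1 * (learning_rate)^(log2(n)) where learning_rate = rate/100
Doublings = log2(8) = 3
T_n = 75 * 0.8^3
T_n = 75 * 0.512 = 38.4 hours

38.4 hours


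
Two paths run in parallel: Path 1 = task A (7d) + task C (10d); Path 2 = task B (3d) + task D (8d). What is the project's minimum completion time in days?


Path 1 = 7 + 10 = 17 days
Path 2 = 3 + 8 = 11 days
Duration = max(17, 11) = 17 days

17 days


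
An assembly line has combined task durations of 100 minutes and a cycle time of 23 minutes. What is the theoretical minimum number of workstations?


Formula: N_min = ceil(Sum of Task Times / Cycle Time)
N_min = ceil(100 min / 23 min) = ceil(4.3478)
N_min = 5 stations

5


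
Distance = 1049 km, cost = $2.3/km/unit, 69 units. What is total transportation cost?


TC = dist * cost * units = 1049 * 2.3 * 69 = $166476.30

$166476.30


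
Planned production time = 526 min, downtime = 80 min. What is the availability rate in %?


Formula: Availability = (Planned Time - Downtime) / Planned Time * 100
Uptime = 526 - 80 = 446 min
Availability = 446 / 526 * 100 = 84.8%

84.8%


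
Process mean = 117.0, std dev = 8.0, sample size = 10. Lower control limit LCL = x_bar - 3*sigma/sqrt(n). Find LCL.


LCL = 117.0 - 3 * 8.0 / sqrt(10)

109.41


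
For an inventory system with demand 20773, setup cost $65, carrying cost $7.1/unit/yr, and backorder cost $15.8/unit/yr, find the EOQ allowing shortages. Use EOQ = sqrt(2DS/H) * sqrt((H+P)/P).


Formula: EOQ* = sqrt(2DS/H) * sqrt((H+P)/P)
Base EOQ = sqrt(2*20773*65/7.1) = 616.73 units
Correction = sqrt((7.1+15.8)/15.8) = 1.2039
EOQ* = 616.73 * 1.2039 = 742.5 units

742.5 units


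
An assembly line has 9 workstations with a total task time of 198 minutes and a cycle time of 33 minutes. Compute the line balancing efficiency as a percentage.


Formula: Efficiency = Sum of Task Times / (N_stations * CT) * 100
Total station capacity = 9 stations * 33 min = 297 min
Efficiency = 198 / 297 * 100 = 66.7%

66.7%


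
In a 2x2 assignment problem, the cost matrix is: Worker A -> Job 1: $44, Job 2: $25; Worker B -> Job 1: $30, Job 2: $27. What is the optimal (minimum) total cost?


Option 1: A->1 + B->2 = $44 + $27 = $71
Option 2: A->2 + B->1 = $25 + $30 = $55
Min cost = min($71, $55) = $55

$55


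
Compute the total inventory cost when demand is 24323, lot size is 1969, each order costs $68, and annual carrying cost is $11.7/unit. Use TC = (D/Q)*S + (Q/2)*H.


TC = 24323/1969 * 68 + 1969/2 * 11.7

$12358.65


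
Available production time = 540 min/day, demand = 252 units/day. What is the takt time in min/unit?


Formula: Takt Time = Available Production Time / Customer Demand
Takt = 540 min/day / 252 units/day
Takt = 2.14 min/unit

2.14 min/unit


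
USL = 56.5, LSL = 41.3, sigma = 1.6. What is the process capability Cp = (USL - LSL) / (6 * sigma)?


Cp = (56.5 - 41.3) / (6 * 1.6)

1.58


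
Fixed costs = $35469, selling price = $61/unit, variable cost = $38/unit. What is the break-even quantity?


Formula: BEQ = Fixed Costs / (Price - Variable Cost)
Contribution margin = $61 - $38 = $23/unit
BEQ = ceil($35469 / $23/unit) = ceil(1542.13) = 1543 units

1543 units


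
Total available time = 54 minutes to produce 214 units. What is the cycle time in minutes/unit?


Formula: CT = Available Time / Number of Units
CT = 54 min / 214 units
CT = 0.25 min/unit

0.25 min/unit


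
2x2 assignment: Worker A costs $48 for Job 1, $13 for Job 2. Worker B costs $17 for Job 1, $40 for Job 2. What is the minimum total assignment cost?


Option 1: A->1 + B->2 = $48 + $40 = $88
Option 2: A->2 + B->1 = $13 + $17 = $30
Min cost = min($88, $30) = $30

$30


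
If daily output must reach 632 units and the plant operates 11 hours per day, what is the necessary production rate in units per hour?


Formula: Production Rate = Daily Demand / Available Hours
Rate = 632 units/day / 11 hours/day
Rate = 57.5 units/hour

57.5 units/hour


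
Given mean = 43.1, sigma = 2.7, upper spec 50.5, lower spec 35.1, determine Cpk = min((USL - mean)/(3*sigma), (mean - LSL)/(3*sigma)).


Cpu = (50.5 - 43.1) / (3 * 2.7) = 0.91
Cpl = (43.1 - 35.1) / (3 * 2.7) = 0.99
Cpk = min(0.91, 0.99) = 0.91

0.91


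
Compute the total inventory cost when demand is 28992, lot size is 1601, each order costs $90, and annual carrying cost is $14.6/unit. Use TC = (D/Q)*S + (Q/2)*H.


TC = 28992/1601 * 90 + 1601/2 * 14.6

$13317.08


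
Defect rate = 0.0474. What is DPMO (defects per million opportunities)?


DPMO = defect_rate * 1000000 = 0.0474 * 1000000

47400


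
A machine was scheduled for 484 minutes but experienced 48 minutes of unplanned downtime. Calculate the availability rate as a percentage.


Formula: Availability = (Planned Time - Downtime) / Planned Time * 100
Uptime = 484 - 48 = 436 min
Availability = 436 / 484 * 100 = 90.1%

90.1%


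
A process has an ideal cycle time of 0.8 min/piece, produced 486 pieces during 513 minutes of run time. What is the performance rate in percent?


Formula: Performance = (Ideal CT * Total Count) / Run Time * 100
Ideal output time = 0.8 * 486 = 388.8 min
Performance = 388.8 / 513 * 100 = 75.8%

75.8%


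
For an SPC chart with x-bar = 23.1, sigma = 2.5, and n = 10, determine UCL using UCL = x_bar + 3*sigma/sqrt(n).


UCL = 23.1 + 3 * 2.5 / sqrt(10)

25.47


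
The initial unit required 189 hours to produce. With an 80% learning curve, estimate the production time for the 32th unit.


Formula: T_n = T_1 * (learning_rate)^(log2(n)) where learning_rate = rate/100
Doublings = log2(32) = 5
T_n = 189 * 0.8^5
T_n = 189 * 0.3277 = 61.9 hours

61.9 hours


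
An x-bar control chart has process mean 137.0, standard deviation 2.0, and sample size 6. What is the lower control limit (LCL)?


LCL = 137.0 - 3 * 2.0 / sqrt(6)

134.55


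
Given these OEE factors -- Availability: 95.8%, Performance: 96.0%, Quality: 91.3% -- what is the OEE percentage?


Formula: OEE = Availability * Performance * Quality / 10000
A * P = 95.8% * 96.0% / 100 = 91.97%
OEE = 91.97% * 91.3% / 100 = 84.0%

84.0%


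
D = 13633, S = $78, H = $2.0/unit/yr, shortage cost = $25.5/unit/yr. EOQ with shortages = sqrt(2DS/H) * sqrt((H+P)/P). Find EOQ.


Formula: EOQ* = sqrt(2DS/H) * sqrt((H+P)/P)
Base EOQ = sqrt(2*13633*78/2.0) = 1031.2 units
Correction = sqrt((2.0+25.5)/25.5) = 1.03848
EOQ* = 1031.2 * 1.03848 = 1070.9 units

1070.9 units


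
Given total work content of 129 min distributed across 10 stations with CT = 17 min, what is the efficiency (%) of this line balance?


Formula: Efficiency = Sum of Task Times / (N_stations * CT) * 100
Total station capacity = 10 stations * 17 min = 170 min
Efficiency = 129 / 170 * 100 = 75.9%

75.9%


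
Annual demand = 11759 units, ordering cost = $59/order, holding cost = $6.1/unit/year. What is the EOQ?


Formula: EOQ = sqrt(2 * D * S / H)
Numerator: 2 * 11759 * 59 = 1387562
2DS/H = 1387562 / 6.1 = 227469.2
EOQ = sqrt(227469.2) = 476.9 units

476.9 units


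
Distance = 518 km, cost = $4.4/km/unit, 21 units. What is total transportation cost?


TC = dist * cost * units = 518 * 4.4 * 21 = $47863.20

$47863.20


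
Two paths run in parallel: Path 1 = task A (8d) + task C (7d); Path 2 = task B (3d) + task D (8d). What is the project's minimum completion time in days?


Path 1 = 8 + 7 = 15 days
Path 2 = 3 + 8 = 11 days
Duration = max(15, 11) = 15 days

15 days


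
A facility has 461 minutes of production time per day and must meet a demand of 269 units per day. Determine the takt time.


Formula: Takt Time = Available Production Time / Customer Demand
Takt = 461 min/day / 269 units/day
Takt = 1.71 min/unit

1.71 min/unit


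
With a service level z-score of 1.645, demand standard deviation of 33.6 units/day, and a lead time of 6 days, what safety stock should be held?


Formula: SS = z * sigma_d * sqrt(LT)
sqrt(LT) = sqrt(6) = 2.4495
SS = 1.645 * 33.6 * 2.4495
SS = 135.4 units

135.4 units


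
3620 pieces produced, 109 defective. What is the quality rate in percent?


Formula: Quality Rate = Good Pieces / Total Pieces * 100
Good pieces = 3620 - 109 = 3511
QR = 3511 / 3620 * 100 = 97.0%

97.0%


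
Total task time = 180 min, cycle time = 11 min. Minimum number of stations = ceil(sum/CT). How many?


Formula: N_min = ceil(Sum of Task Times / Cycle Time)
N_min = ceil(180 min / 11 min) = ceil(16.3636)
N_min = 17 stations

17


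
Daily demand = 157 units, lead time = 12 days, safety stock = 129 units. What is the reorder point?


Formula: ROP = (Daily Demand * Lead Time) + Safety Stock
Demand during lead time = 157 * 12 = 1884 units
ROP = 1884 + 129 = 2013 units

2013 units


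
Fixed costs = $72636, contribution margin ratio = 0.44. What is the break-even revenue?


Formula: BER = Fixed Costs / Contribution Margin Ratio
BER = $72636 / 0.44
BER = $165081.82 (to the nearest cent)

$165081.82


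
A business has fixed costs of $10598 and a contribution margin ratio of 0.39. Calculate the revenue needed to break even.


Formula: BER = Fixed Costs / Contribution Margin Ratio
BER = $10598 / 0.39
BER = $27174.36 (to the nearest cent)

$27174.36


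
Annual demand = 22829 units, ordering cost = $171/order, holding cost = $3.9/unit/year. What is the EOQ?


Formula: EOQ = sqrt(2 * D * S / H)
Numerator: 2 * 22829 * 171 = 7807518
2DS/H = 7807518 / 3.9 = 2001927.7
EOQ = sqrt(2001927.7) = 1414.9 units

1414.9 units


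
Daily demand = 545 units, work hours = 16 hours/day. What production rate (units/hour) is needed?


Formula: Production Rate = Daily Demand / Available Hours
Rate = 545 units/day / 16 hours/day
Rate = 34.1 units/hour

34.1 units/hour


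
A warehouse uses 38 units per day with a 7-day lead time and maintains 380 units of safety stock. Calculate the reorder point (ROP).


Formula: ROP = (Daily Demand * Lead Time) + Safety Stock
Demand during lead time = 38 * 7 = 266 units
ROP = 266 + 380 = 646 units

646 units


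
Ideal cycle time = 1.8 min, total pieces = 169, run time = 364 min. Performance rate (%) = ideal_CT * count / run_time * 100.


Formula: Performance = (Ideal CT * Total Count) / Run Time * 100
Ideal output time = 1.8 * 169 = 304.2 min
Performance = 304.2 / 364 * 100 = 83.6%

83.6%


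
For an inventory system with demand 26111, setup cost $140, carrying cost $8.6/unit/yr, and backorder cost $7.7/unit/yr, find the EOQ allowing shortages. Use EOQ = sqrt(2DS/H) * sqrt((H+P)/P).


Formula: EOQ* = sqrt(2DS/H) * sqrt((H+P)/P)
Base EOQ = sqrt(2*26111*140/8.6) = 922.02 units
Correction = sqrt((8.6+7.7)/7.7) = 1.45495
EOQ* = 922.02 * 1.45495 = 1341.5 units

1341.5 units


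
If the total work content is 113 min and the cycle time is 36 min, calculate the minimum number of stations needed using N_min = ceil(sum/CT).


Formula: N_min = ceil(Sum of Task Times / Cycle Time)
N_min = ceil(113 min / 36 min) = ceil(3.1389)
N_min = 4 stations

4


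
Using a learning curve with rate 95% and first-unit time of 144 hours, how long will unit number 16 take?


Formula: T_n = T_1 * (learning_rate)^(log2(n)) where learning_rate = rate/100
Doublings = log2(16) = 4
T_n = 144 * 0.95^4
T_n = 144 * 0.8145 = 117.3 hours

117.3 hours


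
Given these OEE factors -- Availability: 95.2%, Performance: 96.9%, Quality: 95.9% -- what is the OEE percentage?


Formula: OEE = Availability * Performance * Quality / 10000
A * P = 95.2% * 96.9% / 100 = 92.25%
OEE = 92.25% * 95.9% / 100 = 88.5%

88.5%


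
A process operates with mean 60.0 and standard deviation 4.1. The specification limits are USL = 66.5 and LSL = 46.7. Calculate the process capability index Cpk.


Cpu = (66.5 - 60.0) / (3 * 4.1) = 0.53
Cpl = (60.0 - 46.7) / (3 * 4.1) = 1.08
Cpk = min(0.53, 1.08) = 0.53

0.53


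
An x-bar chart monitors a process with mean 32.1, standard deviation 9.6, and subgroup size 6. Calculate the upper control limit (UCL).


UCL = 32.1 + 3 * 9.6 / sqrt(6)

43.86


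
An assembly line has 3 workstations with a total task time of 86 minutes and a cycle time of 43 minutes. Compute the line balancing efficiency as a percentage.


Formula: Efficiency = Sum of Task Times / (N_stations * CT) * 100
Total station capacity = 3 stations * 43 min = 129 min
Efficiency = 86 / 129 * 100 = 66.7%

66.7%


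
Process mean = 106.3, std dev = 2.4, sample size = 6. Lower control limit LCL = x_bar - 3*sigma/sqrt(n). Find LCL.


LCL = 106.3 - 3 * 2.4 / sqrt(6)

103.36


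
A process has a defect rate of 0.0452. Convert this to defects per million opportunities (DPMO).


DPMO = defect_rate * 1000000 = 0.0452 * 1000000

45200


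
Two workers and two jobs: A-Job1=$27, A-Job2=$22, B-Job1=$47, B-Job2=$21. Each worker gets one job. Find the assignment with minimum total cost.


Option 1: A->1 + B->2 = $27 + $21 = $48
Option 2: A->2 + B->1 = $22 + $47 = $69
Min cost = min($48, $69) = $48

$48


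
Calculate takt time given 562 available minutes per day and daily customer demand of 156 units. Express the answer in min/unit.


Formula: Takt Time = Available Production Time / Customer Demand
Takt = 562 min/day / 156 units/day
Takt = 3.6 min/unit

3.6 min/unit


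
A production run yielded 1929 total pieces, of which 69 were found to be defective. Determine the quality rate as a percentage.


Formula: Quality Rate = Good Pieces / Total Pieces * 100
Good pieces = 1929 - 69 = 1860
QR = 1860 / 1929 * 100 = 96.4%

96.4%


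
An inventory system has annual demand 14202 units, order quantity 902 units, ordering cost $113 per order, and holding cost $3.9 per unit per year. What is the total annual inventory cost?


TC = 14202/902 * 113 + 902/2 * 3.9

$3538.09


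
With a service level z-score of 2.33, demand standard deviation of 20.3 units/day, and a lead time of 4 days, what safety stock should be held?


Formula: SS = z * sigma_d * sqrt(LT)
sqrt(LT) = sqrt(4) = 2.0
SS = 2.33 * 20.3 * 2.0
SS = 94.6 units

94.6 units


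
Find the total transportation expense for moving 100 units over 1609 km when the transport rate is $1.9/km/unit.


TC = dist * cost * units = 1609 * 1.9 * 100 = $305710.00

$305710.00


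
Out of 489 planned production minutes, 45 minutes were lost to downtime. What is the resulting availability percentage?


Formula: Availability = (Planned Time - Downtime) / Planned Time * 100
Uptime = 489 - 45 = 444 min
Availability = 444 / 489 * 100 = 90.8%

90.8%


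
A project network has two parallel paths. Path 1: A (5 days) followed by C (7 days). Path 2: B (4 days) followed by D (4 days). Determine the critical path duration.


Path 1 = 5 + 7 = 12 days
Path 2 = 4 + 4 = 8 days
Duration = max(12, 8) = 12 days

12 days


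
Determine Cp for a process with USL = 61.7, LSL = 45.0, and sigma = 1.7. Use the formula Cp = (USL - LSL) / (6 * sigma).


Cp = (61.7 - 45.0) / (6 * 1.7)

1.64


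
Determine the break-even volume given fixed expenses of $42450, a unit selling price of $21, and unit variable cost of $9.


Formula: BEQ = Fixed Costs / (Price - Variable Cost)
Contribution margin = $21 - $9 = $12/unit
BEQ = ceil($42450 / $12/unit) = ceil(3537.5) = 3538 units

3538 units


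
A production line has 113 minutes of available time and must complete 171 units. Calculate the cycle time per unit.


Formula: CT = Available Time / Number of Units
CT = 113 min / 171 units
CT = 0.66 min/unit

0.66 min/unit


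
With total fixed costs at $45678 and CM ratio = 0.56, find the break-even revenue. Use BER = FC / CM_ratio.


Formula: BER = Fixed Costs / Contribution Margin Ratio
BER = $45678 / 0.56
BER = $81567.86 (to the nearest cent)

$81567.86


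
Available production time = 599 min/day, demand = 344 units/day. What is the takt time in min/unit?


Formula: Takt Time = Available Production Time / Customer Demand
Takt = 599 min/day / 344 units/day
Takt = 1.74 min/unit

1.74 min/unit


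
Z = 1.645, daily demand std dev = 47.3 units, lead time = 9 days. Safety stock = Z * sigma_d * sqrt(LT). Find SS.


Formula: SS = z * sigma_d * sqrt(LT)
sqrt(LT) = sqrt(9) = 3.0
SS = 1.645 * 47.3 * 3.0
SS = 233.4 units

233.4 units


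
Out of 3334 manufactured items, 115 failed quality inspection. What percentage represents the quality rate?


Formula: Quality Rate = Good Pieces / Total Pieces * 100
Good pieces = 3334 - 115 = 3219
QR = 3219 / 3334 * 100 = 96.6%

96.6%


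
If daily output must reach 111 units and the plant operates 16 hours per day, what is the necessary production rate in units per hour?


Formula: Production Rate = Daily Demand / Available Hours
Rate = 111 units/day / 16 hours/day
Rate = 6.9 units/hour

6.9 units/hour


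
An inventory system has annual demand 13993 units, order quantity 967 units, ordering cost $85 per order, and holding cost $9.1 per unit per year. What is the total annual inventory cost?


TC = 13993/967 * 85 + 967/2 * 9.1

$5629.84
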